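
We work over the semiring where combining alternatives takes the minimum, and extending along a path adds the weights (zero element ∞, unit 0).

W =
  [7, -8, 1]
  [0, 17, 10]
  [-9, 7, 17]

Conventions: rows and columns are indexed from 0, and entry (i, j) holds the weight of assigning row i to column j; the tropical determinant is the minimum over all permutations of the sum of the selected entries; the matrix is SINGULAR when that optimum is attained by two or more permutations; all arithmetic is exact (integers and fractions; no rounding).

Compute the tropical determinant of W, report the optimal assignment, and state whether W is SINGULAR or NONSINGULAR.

σ = (0, 1, 2): 7 + 17 + 17 = 41
σ = (0, 2, 1): 7 + 10 + 7 = 24
σ = (1, 0, 2): (-8) + 0 + 17 = 9
σ = (1, 2, 0): (-8) + 10 + (-9) = -7
σ = (2, 0, 1): 1 + 0 + 7 = 8
σ = (2, 1, 0): 1 + 17 + (-9) = 9
Optimal value attained by: σ = (1, 2, 0).
Answer: det⊕(W) = -7; verdict: NONSINGULAR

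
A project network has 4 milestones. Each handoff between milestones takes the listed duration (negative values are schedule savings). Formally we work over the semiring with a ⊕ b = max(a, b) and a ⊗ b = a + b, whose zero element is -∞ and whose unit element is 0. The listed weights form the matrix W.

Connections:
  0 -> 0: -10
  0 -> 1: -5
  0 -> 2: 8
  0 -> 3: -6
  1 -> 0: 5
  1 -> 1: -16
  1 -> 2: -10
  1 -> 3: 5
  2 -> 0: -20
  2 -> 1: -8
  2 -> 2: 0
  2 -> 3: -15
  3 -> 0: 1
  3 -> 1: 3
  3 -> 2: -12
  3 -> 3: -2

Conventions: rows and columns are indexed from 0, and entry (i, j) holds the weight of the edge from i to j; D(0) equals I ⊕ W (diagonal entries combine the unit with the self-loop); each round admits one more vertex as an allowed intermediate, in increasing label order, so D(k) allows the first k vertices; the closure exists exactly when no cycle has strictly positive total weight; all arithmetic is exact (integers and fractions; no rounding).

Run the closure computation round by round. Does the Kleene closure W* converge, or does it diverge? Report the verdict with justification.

D(0):
  [0, -5, 8, -6]
  [5, 0, -10, 5]
  [-20, -8, 0, -15]
  [1, 3, -12, 0]
D(1):
  [0, -5, 8, -6]
  [5, 0, 13, 5]
  [-20, -8, 0, -15]
  [1, 3, 9, 0]
Detection: at round 2, diagonal entry (2, 2) turns strictly positive.
Key observation: the cycle 2->1->0->2 has total weight (-8) + 5 + 8, which is strictly positive.
Answer: DIVERGES — positive cycle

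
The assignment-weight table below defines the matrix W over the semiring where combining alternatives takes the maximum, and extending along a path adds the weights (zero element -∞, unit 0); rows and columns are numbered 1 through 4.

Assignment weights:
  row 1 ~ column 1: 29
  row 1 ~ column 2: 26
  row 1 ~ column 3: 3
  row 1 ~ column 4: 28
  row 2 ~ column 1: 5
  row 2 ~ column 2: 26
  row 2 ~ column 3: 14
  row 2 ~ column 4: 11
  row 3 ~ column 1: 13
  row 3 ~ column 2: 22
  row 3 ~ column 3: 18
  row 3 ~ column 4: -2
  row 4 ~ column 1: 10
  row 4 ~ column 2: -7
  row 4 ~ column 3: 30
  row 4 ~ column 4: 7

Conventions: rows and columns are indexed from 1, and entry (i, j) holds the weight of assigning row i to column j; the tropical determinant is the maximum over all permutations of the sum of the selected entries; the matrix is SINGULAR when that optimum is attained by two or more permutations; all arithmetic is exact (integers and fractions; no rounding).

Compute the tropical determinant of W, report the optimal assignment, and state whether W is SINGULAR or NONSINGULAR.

σ = (1, 2, 3, 4): 29 + 26 + 18 + 7 = 80
σ = (1, 2, 4, 3): 29 + 26 + (-2) + 30 = 83
σ = (1, 3, 2, 4): 29 + 14 + 22 + 7 = 72
σ = (1, 3, 4, 2): 29 + 14 + (-2) + (-7) = 34
σ = (1, 4, 2, 3): 29 + 11 + 22 + 30 = 92
σ = (1, 4, 3, 2): 29 + 11 + 18 + (-7) = 51
σ = (2, 1, 3, 4): 26 + 5 + 18 + 7 = 56
σ = (2, 1, 4, 3): 26 + 5 + (-2) + 30 = 59
σ = (2, 3, 1, 4): 26 + 14 + 13 + 7 = 60
σ = (2, 3, 4, 1): 26 + 14 + (-2) + 10 = 48
σ = (2, 4, 1, 3): 26 + 11 + 13 + 30 = 80
σ = (2, 4, 3, 1): 26 + 11 + 18 + 10 = 65
σ = (3, 1, 2, 4): 3 + 5 + 22 + 7 = 37
σ = (3, 1, 4, 2): 3 + 5 + (-2) + (-7) = -1
σ = (3, 2, 1, 4): 3 + 26 + 13 + 7 = 49
σ = (3, 2, 4, 1): 3 + 26 + (-2) + 10 = 37
σ = (3, 4, 1, 2): 3 + 11 + 13 + (-7) = 20
σ = (3, 4, 2, 1): 3 + 11 + 22 + 10 = 46
σ = (4, 1, 2, 3): 28 + 5 + 22 + 30 = 85
σ = (4, 1, 3, 2): 28 + 5 + 18 + (-7) = 44
σ = (4, 2, 1, 3): 28 + 26 + 13 + 30 = 97
σ = (4, 2, 3, 1): 28 + 26 + 18 + 10 = 82
σ = (4, 3, 1, 2): 28 + 14 + 13 + (-7) = 48
σ = (4, 3, 2, 1): 28 + 14 + 22 + 10 = 74
Optimal value attained by: σ = (4, 2, 1, 3).
Answer: det⊕(W) = 97; verdict: NONSINGULAR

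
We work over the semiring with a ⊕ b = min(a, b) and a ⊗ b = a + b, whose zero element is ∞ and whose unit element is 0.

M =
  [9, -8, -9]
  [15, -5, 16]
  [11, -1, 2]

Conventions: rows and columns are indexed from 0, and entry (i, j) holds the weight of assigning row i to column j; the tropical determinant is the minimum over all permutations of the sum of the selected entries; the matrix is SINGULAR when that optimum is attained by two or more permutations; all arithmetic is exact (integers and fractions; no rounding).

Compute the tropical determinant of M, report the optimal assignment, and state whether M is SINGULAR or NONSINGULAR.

σ = (0, 1, 2): 9 + (-5) + 2 = 6
σ = (0, 2, 1): 9 + 16 + (-1) = 24
σ = (1, 0, 2): (-8) + 15 + 2 = 9
σ = (1, 2, 0): (-8) + 16 + 11 = 19
σ = (2, 0, 1): (-9) + 15 + (-1) = 5
σ = (2, 1, 0): (-9) + (-5) + 11 = -3
Optimal value attained by: σ = (2, 1, 0).
Answer: det⊕(M) = -3; verdict: NONSINGULAR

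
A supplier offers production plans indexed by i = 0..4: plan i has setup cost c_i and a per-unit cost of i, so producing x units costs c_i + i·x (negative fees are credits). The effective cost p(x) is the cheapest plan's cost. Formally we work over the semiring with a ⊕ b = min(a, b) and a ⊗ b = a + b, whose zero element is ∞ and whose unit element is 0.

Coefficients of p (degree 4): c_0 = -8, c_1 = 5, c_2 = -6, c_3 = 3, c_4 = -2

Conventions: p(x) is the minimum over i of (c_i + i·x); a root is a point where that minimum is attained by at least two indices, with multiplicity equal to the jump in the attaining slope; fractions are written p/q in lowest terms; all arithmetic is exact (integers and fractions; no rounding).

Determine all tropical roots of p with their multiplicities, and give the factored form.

hull edge (i=0, c=-8) to (i=2, c=-6): slope 1, span 2
hull edge (i=2, c=-6) to (i=4, c=-2): slope 2, span 2
Factored form: p(x) = -2 ⊗ (x ⊕ (-2)) ⊗ (x ⊕ (-2)) ⊗ (x ⊕ (-1)) ⊗ (x ⊕ (-1))
Answer: roots = -2 (mult 2), -1 (mult 2)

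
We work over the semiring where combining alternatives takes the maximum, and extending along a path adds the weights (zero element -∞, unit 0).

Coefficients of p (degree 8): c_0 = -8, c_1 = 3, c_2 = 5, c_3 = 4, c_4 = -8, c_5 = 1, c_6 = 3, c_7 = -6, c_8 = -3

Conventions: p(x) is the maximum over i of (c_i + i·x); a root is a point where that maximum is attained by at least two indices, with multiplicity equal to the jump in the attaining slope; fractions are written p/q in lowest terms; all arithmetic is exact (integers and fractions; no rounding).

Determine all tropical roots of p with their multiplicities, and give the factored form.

hull edge (i=0, c=-8) to (i=1, c=3): slope 11, span 1
hull edge (i=1, c=3) to (i=2, c=5): slope 2, span 1
hull edge (i=2, c=5) to (i=6, c=3): slope -1/2, span 4
hull edge (i=6, c=3) to (i=8, c=-3): slope -3, span 2
Factored form: p(x) = -3 ⊗ (x ⊕ (-11)) ⊗ (x ⊕ (-2)) ⊗ (x ⊕ 1/2) ⊗ (x ⊕ 1/2) ⊗ (x ⊕ 1/2) ⊗ (x ⊕ 1/2) ⊗ (x ⊕ 3) ⊗ (x ⊕ 3)
Answer: roots = -11 (mult 1), -2 (mult 1), 1/2 (mult 4), 3 (mult 2)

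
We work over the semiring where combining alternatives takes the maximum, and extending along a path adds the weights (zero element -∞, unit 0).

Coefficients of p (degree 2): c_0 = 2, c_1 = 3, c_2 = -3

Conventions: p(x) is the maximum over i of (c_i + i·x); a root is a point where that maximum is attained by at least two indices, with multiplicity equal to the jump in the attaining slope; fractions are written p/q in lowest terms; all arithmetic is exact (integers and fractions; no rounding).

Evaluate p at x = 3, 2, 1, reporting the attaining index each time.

p(3) = max(2+0·3=2, 3+1·3=6, -3+2·3=3) = 6 (attained by i=1)
p(2) = max(2+0·2=2, 3+1·2=5, -3+2·2=1) = 5 (attained by i=1)
p(1) = max(2+0·1=2, 3+1·1=4, -3+2·1=-1) = 4 (attained by i=1)
Answer: p(3) = 6; p(2) = 5; p(1) = 4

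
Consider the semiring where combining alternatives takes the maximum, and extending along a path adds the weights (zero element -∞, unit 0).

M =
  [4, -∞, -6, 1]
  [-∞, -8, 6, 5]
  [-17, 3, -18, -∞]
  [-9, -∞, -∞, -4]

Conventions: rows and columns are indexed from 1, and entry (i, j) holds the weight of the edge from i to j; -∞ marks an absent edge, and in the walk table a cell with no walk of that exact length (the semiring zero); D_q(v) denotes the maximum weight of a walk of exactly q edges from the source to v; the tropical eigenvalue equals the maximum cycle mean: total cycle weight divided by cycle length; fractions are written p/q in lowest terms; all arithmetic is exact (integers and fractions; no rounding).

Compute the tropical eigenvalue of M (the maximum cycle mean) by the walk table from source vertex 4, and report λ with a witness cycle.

q=0: [-∞, -∞, -∞, 0]
q=1: [-9, -∞, -∞, -4]
q=2: [-5, -∞, -15, -8]
q=3: [-1, -12, -11, -4]
q=4: [3, -8, -6, 0]
Optimal cycle mean attained by: cycle 2->3->2, total 6 + 3, length 2.
Answer: λ = 9/2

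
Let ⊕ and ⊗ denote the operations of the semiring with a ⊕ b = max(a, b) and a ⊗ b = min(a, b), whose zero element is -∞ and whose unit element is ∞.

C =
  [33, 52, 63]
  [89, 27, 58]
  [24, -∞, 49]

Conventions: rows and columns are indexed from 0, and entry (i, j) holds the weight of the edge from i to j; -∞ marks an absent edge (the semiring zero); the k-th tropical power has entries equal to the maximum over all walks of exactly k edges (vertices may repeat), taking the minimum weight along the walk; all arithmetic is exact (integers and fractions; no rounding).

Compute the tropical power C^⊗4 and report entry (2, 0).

C^⊗2:
  [52, 33, 52]
  [33, 52, 63]
  [24, 24, 49]
C^⊗3:
  [33, 52, 52]
  [52, 33, 52]
  [24, 24, 49]
C^⊗4:
  [52, 33, 52]
  [33, 52, 52]
  [24, 24, 49]
Key observation: the optimum is the walk 2->0->0->1->0, with weight 24 min 33 min 52 min 89 = 24.
Optimal value attained by: walk 2->0->0->1->0.
Answer: (C^⊗4)[2][0] = 24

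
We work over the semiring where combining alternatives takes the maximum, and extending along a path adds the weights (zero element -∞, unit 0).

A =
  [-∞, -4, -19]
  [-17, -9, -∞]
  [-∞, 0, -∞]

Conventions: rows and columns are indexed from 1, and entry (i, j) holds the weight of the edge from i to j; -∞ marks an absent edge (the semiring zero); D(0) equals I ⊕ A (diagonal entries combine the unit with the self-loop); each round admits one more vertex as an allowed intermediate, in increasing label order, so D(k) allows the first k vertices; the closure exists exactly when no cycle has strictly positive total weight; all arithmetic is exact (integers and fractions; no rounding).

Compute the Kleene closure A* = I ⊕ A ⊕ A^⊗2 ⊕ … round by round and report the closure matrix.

D(0):
  [0, -4, -19]
  [-17, 0, -∞]
  [-∞, 0, 0]
D(1):
  [0, -4, -19]
  [-17, 0, -36]
  [-∞, 0, 0]
D(2):
  [0, -4, -19]
  [-17, 0, -36]
  [-17, 0, 0]
D(3):
  [0, -4, -19]
  [-17, 0, -36]
  [-17, 0, 0]
Answer: A* = [[0, -4, -19], [-17, 0, -36], [-17, 0, 0]]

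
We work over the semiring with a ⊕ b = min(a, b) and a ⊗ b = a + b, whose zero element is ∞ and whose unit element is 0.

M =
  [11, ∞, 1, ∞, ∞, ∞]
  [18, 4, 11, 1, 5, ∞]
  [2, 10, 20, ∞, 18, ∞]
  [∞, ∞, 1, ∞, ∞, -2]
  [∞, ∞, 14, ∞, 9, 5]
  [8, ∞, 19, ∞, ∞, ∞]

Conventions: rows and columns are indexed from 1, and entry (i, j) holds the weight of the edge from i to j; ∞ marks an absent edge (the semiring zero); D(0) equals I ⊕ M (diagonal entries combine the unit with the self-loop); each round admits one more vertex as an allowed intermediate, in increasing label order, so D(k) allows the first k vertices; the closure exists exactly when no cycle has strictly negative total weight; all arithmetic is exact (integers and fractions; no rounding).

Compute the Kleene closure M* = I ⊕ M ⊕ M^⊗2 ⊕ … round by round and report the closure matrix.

D(0):
  [0, ∞, 1, ∞, ∞, ∞]
  [18, 0, 11, 1, 5, ∞]
  [2, 10, 0, ∞, 18, ∞]
  [∞, ∞, 1, 0, ∞, -2]
  [∞, ∞, 14, ∞, 0, 5]
  [8, ∞, 19, ∞, ∞, 0]
D(1):
  [0, ∞, 1, ∞, ∞, ∞]
  [18, 0, 11, 1, 5, ∞]
  [2, 10, 0, ∞, 18, ∞]
  [∞, ∞, 1, 0, ∞, -2]
  [∞, ∞, 14, ∞, 0, 5]
  [8, ∞, 9, ∞, ∞, 0]
D(2):
  [0, ∞, 1, ∞, ∞, ∞]
  [18, 0, 11, 1, 5, ∞]
  [2, 10, 0, 11, 15, ∞]
  [∞, ∞, 1, 0, ∞, -2]
  [∞, ∞, 14, ∞, 0, 5]
  [8, ∞, 9, ∞, ∞, 0]
D(3):
  [0, 11, 1, 12, 16, ∞]
  [13, 0, 11, 1, 5, ∞]
  [2, 10, 0, 11, 15, ∞]
  [3, 11, 1, 0, 16, -2]
  [16, 24, 14, 25, 0, 5]
  [8, 19, 9, 20, 24, 0]
D(4):
  [0, 11, 1, 12, 16, 10]
  [4, 0, 2, 1, 5, -1]
  [2, 10, 0, 11, 15, 9]
  [3, 11, 1, 0, 16, -2]
  [16, 24, 14, 25, 0, 5]
  [8, 19, 9, 20, 24, 0]
D(5):
  [0, 11, 1, 12, 16, 10]
  [4, 0, 2, 1, 5, -1]
  [2, 10, 0, 11, 15, 9]
  [3, 11, 1, 0, 16, -2]
  [16, 24, 14, 25, 0, 5]
  [8, 19, 9, 20, 24, 0]
D(6):
  [0, 11, 1, 12, 16, 10]
  [4, 0, 2, 1, 5, -1]
  [2, 10, 0, 11, 15, 9]
  [3, 11, 1, 0, 16, -2]
  [13, 24, 14, 25, 0, 5]
  [8, 19, 9, 20, 24, 0]
Answer: M* = [[0, 11, 1, 12, 16, 10], [4, 0, 2, 1, 5, -1], [2, 10, 0, 11, 15, 9], [3, 11, 1, 0, 16, -2], [13, 24, 14, 25, 0, 5], [8, 19, 9, 20, 24, 0]]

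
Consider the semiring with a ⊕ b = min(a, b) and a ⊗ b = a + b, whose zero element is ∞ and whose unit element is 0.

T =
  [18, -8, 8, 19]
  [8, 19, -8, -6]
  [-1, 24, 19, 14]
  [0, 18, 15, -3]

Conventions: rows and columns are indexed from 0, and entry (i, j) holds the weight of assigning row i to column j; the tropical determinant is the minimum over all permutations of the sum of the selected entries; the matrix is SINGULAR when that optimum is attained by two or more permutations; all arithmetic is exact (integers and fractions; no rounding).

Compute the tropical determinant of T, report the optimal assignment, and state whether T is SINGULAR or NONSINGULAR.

σ = (0, 1, 2, 3): 18 + 19 + 19 + (-3) = 53
σ = (0, 1, 3, 2): 18 + 19 + 14 + 15 = 66
σ = (0, 2, 1, 3): 18 + (-8) + 24 + (-3) = 31
σ = (0, 2, 3, 1): 18 + (-8) + 14 + 18 = 42
σ = (0, 3, 1, 2): 18 + (-6) + 24 + 15 = 51
σ = (0, 3, 2, 1): 18 + (-6) + 19 + 18 = 49
σ = (1, 0, 2, 3): (-8) + 8 + 19 + (-3) = 16
σ = (1, 0, 3, 2): (-8) + 8 + 14 + 15 = 29
σ = (1, 2, 0, 3): (-8) + (-8) + (-1) + (-3) = -20
σ = (1, 2, 3, 0): (-8) + (-8) + 14 + 0 = -2
σ = (1, 3, 0, 2): (-8) + (-6) + (-1) + 15 = 0
σ = (1, 3, 2, 0): (-8) + (-6) + 19 + 0 = 5
σ = (2, 0, 1, 3): 8 + 8 + 24 + (-3) = 37
σ = (2, 0, 3, 1): 8 + 8 + 14 + 18 = 48
σ = (2, 1, 0, 3): 8 + 19 + (-1) + (-3) = 23
σ = (2, 1, 3, 0): 8 + 19 + 14 + 0 = 41
σ = (2, 3, 0, 1): 8 + (-6) + (-1) + 18 = 19
σ = (2, 3, 1, 0): 8 + (-6) + 24 + 0 = 26
σ = (3, 0, 1, 2): 19 + 8 + 24 + 15 = 66
σ = (3, 0, 2, 1): 19 + 8 + 19 + 18 = 64
σ = (3, 1, 0, 2): 19 + 19 + (-1) + 15 = 52
σ = (3, 1, 2, 0): 19 + 19 + 19 + 0 = 57
σ = (3, 2, 0, 1): 19 + (-8) + (-1) + 18 = 28
σ = (3, 2, 1, 0): 19 + (-8) + 24 + 0 = 35
Optimal value attained by: σ = (1, 2, 0, 3).
Answer: det⊕(T) = -20; verdict: NONSINGULAR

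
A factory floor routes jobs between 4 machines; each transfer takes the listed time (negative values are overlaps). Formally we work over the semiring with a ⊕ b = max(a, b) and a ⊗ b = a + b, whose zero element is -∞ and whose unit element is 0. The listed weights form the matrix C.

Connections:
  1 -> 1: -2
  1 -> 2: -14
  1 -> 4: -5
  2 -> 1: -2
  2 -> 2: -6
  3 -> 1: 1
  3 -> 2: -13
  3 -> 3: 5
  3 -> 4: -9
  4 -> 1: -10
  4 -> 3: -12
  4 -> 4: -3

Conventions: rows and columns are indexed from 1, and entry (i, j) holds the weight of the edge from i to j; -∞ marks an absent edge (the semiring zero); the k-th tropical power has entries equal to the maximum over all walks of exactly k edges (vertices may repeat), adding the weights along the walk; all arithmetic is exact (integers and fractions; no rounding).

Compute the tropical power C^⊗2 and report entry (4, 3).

C^⊗2:
  [-4, -16, -17, -7]
  [-4, -12, -∞, -7]
  [6, -8, 10, -4]
  [-11, -24, -7, -6]
Key observation: the optimum is the walk 4->3->3, with weight (-12) + 5 = -7.
Optimal value attained by: walk 4->3->3.
Answer: (C^⊗2)[4][3] = -7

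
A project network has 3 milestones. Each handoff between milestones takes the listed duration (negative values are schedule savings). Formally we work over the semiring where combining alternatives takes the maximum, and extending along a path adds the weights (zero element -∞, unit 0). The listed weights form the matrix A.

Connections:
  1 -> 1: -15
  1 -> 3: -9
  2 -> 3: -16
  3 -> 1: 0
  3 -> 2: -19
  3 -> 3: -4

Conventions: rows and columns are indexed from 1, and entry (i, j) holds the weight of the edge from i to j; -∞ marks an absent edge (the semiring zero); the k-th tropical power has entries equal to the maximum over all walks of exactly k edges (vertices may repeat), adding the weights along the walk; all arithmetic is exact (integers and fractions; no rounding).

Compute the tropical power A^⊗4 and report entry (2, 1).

A^⊗2:
  [-9, -28, -13]
  [-16, -35, -20]
  [-4, -23, -8]
A^⊗3:
  [-13, -32, -17]
  [-20, -39, -24]
  [-8, -27, -12]
A^⊗4:
  [-17, -36, -21]
  [-24, -43, -28]
  [-12, -31, -16]
Key observation: the optimum is the walk 2->3->3->3->1, with weight (-16) + (-4) + (-4) + 0 = -24.
Optimal value attained by: walk 2->3->3->3->1.
Answer: (A^⊗4)[2][1] = -24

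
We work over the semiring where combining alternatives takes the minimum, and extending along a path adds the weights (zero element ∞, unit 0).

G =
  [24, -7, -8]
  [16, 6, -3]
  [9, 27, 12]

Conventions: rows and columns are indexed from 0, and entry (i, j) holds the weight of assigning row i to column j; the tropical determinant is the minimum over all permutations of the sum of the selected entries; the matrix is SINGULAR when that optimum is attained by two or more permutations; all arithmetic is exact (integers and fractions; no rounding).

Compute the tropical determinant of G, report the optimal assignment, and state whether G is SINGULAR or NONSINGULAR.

σ = (0, 1, 2): 24 + 6 + 12 = 42
σ = (0, 2, 1): 24 + (-3) + 27 = 48
σ = (1, 0, 2): (-7) + 16 + 12 = 21
σ = (1, 2, 0): (-7) + (-3) + 9 = -1
σ = (2, 0, 1): (-8) + 16 + 27 = 35
σ = (2, 1, 0): (-8) + 6 + 9 = 7
Optimal value attained by: σ = (1, 2, 0).
Answer: det⊕(G) = -1; verdict: NONSINGULAR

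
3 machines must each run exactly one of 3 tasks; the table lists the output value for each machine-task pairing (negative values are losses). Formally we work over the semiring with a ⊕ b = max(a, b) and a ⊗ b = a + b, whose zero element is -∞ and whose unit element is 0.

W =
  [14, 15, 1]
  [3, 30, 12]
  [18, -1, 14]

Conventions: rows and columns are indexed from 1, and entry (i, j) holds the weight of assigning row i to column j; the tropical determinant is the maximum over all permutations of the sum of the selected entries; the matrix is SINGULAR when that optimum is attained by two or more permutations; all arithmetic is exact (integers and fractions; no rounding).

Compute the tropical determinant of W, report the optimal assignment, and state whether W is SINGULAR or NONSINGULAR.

σ = (1, 2, 3): 14 + 30 + 14 = 58
σ = (1, 3, 2): 14 + 12 + (-1) = 25
σ = (2, 1, 3): 15 + 3 + 14 = 32
σ = (2, 3, 1): 15 + 12 + 18 = 45
σ = (3, 1, 2): 1 + 3 + (-1) = 3
σ = (3, 2, 1): 1 + 30 + 18 = 49
Optimal value attained by: σ = (1, 2, 3).
Answer: det⊕(W) = 58; verdict: NONSINGULAR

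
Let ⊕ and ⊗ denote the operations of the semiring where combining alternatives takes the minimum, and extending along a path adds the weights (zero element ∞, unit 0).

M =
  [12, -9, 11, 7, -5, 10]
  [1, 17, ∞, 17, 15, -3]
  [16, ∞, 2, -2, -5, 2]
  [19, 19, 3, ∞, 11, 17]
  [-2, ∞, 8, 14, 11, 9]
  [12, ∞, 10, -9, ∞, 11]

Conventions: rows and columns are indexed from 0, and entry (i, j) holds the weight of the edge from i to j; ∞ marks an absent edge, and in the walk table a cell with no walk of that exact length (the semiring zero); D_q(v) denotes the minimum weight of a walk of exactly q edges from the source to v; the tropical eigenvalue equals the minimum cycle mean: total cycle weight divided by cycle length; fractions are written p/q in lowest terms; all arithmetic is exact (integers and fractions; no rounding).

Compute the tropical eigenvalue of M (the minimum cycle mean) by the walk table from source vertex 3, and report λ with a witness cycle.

q=0: [∞, ∞, ∞, 0, ∞, ∞]
q=1: [19, 19, 3, ∞, 11, 17]
q=2: [9, 10, 5, 1, -2, 5]
q=3: [-4, 0, 4, -4, 0, 7]
q=4: [-2, -13, -1, -2, -9, -3]
q=5: [-12, -11, -1, -12, -7, -16]
q=6: [-10, -21, -9, -25, -17, -14]
Optimal cycle mean attained by: cycle 0->1->5->3->2->4->0, total (-9) + (-3) + (-9) + 3 + (-5) + (-2), length 6.
Answer: λ = -25/6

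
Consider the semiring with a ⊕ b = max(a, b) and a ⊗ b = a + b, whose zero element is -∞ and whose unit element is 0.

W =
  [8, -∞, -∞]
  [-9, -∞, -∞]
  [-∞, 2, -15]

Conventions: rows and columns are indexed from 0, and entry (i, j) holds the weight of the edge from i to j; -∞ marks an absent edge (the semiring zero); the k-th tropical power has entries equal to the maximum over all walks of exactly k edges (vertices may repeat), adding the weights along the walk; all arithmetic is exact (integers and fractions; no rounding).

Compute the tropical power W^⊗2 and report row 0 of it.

W^⊗2:
  [16, -∞, -∞]
  [-1, -∞, -∞]
  [-7, -13, -30]
Answer: row 0 of W^⊗2 = [16, -∞, -∞]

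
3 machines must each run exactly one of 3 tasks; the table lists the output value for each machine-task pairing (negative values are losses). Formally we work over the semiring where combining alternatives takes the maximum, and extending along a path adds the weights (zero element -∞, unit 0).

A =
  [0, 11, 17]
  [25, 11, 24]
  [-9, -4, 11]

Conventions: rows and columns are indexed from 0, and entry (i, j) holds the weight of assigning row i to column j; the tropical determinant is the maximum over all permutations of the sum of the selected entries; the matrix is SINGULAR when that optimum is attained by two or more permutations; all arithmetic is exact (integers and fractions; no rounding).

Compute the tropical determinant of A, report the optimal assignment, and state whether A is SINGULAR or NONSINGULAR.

σ = (0, 1, 2): 0 + 11 + 11 = 22
σ = (0, 2, 1): 0 + 24 + (-4) = 20
σ = (1, 0, 2): 11 + 25 + 11 = 47
σ = (1, 2, 0): 11 + 24 + (-9) = 26
σ = (2, 0, 1): 17 + 25 + (-4) = 38
σ = (2, 1, 0): 17 + 11 + (-9) = 19
Optimal value attained by: σ = (1, 0, 2).
Answer: det⊕(A) = 47; verdict: NONSINGULAR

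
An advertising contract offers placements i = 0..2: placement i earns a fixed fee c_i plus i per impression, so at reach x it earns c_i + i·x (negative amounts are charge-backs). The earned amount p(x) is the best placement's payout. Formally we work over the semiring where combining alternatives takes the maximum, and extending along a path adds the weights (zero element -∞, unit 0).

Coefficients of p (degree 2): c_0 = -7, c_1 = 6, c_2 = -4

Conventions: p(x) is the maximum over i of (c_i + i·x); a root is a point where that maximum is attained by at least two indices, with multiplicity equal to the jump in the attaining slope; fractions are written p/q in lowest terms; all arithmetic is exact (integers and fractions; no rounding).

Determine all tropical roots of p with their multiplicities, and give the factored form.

hull edge (i=0, c=-7) to (i=1, c=6): slope 13, span 1
hull edge (i=1, c=6) to (i=2, c=-4): slope -10, span 1
Factored form: p(x) = -4 ⊗ (x ⊕ (-13)) ⊗ (x ⊕ 10)
Answer: roots = -13 (mult 1), 10 (mult 1)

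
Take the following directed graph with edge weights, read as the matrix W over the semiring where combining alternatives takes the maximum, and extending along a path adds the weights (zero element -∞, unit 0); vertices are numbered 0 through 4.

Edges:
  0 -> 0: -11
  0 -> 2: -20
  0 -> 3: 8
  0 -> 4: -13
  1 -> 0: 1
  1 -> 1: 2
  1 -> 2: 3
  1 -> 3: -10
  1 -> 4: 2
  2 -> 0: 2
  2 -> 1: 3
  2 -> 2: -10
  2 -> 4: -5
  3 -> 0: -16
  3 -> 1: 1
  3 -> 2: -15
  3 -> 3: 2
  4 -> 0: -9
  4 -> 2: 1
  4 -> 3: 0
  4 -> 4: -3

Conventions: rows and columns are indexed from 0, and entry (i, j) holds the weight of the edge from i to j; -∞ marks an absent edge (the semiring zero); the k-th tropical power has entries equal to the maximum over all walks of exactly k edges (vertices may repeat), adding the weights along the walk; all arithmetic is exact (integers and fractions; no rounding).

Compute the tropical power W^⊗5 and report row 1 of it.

W^⊗2:
  [-8, 9, -7, 10, -16]
  [5, 6, 5, 9, 4]
  [4, 5, 6, 10, 5]
  [2, 3, 4, 4, 3]
  [3, 4, -2, 2, -4]
W^⊗3:
  [10, 11, 12, 12, 11]
  [7, 10, 9, 13, 8]
  [8, 11, 8, 12, 7]
  [6, 7, 6, 10, 5]
  [5, 6, 7, 11, 6]
W^⊗4:
  [14, 15, 14, 18, 13]
  [11, 14, 13, 15, 12]
  [12, 13, 14, 16, 13]
  [8, 11, 10, 14, 9]
  [9, 12, 9, 13, 8]
W^⊗5:
  [16, 19, 18, 22, 17]
  [15, 16, 17, 19, 16]
  [16, 17, 16, 20, 15]
  [12, 15, 14, 16, 13]
  [13, 14, 15, 17, 14]
Answer: row 1 of W^⊗5 = [15, 16, 17, 19, 16]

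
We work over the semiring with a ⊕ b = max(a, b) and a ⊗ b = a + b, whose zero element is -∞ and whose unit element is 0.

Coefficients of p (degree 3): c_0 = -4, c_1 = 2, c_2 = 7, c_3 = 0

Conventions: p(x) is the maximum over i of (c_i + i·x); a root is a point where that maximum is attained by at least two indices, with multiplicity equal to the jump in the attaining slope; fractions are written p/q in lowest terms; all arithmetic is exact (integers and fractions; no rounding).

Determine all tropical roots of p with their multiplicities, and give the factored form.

hull edge (i=0, c=-4) to (i=1, c=2): slope 6, span 1
hull edge (i=1, c=2) to (i=2, c=7): slope 5, span 1
hull edge (i=2, c=7) to (i=3, c=0): slope -7, span 1
Factored form: p(x) = 0 ⊗ (x ⊕ (-6)) ⊗ (x ⊕ (-5)) ⊗ (x ⊕ 7)
Answer: roots = -6 (mult 1), -5 (mult 1), 7 (mult 1)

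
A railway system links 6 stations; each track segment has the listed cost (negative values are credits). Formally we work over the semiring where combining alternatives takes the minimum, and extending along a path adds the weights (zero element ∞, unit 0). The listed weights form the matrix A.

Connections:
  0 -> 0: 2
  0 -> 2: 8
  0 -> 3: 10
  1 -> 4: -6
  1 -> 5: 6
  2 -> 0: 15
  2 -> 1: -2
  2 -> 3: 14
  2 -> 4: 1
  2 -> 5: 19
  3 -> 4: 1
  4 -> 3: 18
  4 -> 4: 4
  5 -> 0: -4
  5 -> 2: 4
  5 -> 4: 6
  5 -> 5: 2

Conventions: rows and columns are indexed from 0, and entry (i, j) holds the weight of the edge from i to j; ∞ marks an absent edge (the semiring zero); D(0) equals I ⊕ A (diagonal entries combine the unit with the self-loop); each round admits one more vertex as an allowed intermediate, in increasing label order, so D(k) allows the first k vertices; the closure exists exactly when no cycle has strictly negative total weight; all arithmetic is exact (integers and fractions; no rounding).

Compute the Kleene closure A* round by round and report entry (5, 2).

D(0):
  [0, ∞, 8, 10, ∞, ∞]
  [∞, 0, ∞, ∞, -6, 6]
  [15, -2, 0, 14, 1, 19]
  [∞, ∞, ∞, 0, 1, ∞]
  [∞, ∞, ∞, 18, 0, ∞]
  [-4, ∞, 4, ∞, 6, 0]
D(1):
  [0, ∞, 8, 10, ∞, ∞]
  [∞, 0, ∞, ∞, -6, 6]
  [15, -2, 0, 14, 1, 19]
  [∞, ∞, ∞, 0, 1, ∞]
  [∞, ∞, ∞, 18, 0, ∞]
  [-4, ∞, 4, 6, 6, 0]
D(2):
  [0, ∞, 8, 10, ∞, ∞]
  [∞, 0, ∞, ∞, -6, 6]
  [15, -2, 0, 14, -8, 4]
  [∞, ∞, ∞, 0, 1, ∞]
  [∞, ∞, ∞, 18, 0, ∞]
  [-4, ∞, 4, 6, 6, 0]
D(3):
  [0, 6, 8, 10, 0, 12]
  [∞, 0, ∞, ∞, -6, 6]
  [15, -2, 0, 14, -8, 4]
  [∞, ∞, ∞, 0, 1, ∞]
  [∞, ∞, ∞, 18, 0, ∞]
  [-4, 2, 4, 6, -4, 0]
D(4):
  [0, 6, 8, 10, 0, 12]
  [∞, 0, ∞, ∞, -6, 6]
  [15, -2, 0, 14, -8, 4]
  [∞, ∞, ∞, 0, 1, ∞]
  [∞, ∞, ∞, 18, 0, ∞]
  [-4, 2, 4, 6, -4, 0]
D(5):
  [0, 6, 8, 10, 0, 12]
  [∞, 0, ∞, 12, -6, 6]
  [15, -2, 0, 10, -8, 4]
  [∞, ∞, ∞, 0, 1, ∞]
  [∞, ∞, ∞, 18, 0, ∞]
  [-4, 2, 4, 6, -4, 0]
D(6):
  [0, 6, 8, 10, 0, 12]
  [2, 0, 10, 12, -6, 6]
  [0, -2, 0, 10, -8, 4]
  [∞, ∞, ∞, 0, 1, ∞]
  [∞, ∞, ∞, 18, 0, ∞]
  [-4, 2, 4, 6, -4, 0]
Answer: A*[5][2] = 4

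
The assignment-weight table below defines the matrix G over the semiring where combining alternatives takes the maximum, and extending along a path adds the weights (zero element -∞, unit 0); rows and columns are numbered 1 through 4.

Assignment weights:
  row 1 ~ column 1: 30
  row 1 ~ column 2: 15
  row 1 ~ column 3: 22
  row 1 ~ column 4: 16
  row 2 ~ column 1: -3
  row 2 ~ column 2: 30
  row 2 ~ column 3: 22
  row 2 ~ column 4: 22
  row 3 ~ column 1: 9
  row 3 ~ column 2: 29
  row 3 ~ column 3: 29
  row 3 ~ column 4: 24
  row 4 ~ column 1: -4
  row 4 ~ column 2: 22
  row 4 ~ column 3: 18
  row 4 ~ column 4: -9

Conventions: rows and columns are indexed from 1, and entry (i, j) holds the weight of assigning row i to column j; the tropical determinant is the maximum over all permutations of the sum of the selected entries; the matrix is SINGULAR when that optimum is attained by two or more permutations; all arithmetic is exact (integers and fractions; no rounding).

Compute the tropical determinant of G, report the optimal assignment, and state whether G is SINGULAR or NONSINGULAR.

σ = (1, 2, 3, 4): 30 + 30 + 29 + (-9) = 80
σ = (1, 2, 4, 3): 30 + 30 + 24 + 18 = 102
σ = (1, 3, 2, 4): 30 + 22 + 29 + (-9) = 72
σ = (1, 3, 4, 2): 30 + 22 + 24 + 22 = 98
σ = (1, 4, 2, 3): 30 + 22 + 29 + 18 = 99
σ = (1, 4, 3, 2): 30 + 22 + 29 + 22 = 103
σ = (2, 1, 3, 4): 15 + (-3) + 29 + (-9) = 32
σ = (2, 1, 4, 3): 15 + (-3) + 24 + 18 = 54
σ = (2, 3, 1, 4): 15 + 22 + 9 + (-9) = 37
σ = (2, 3, 4, 1): 15 + 22 + 24 + (-4) = 57
σ = (2, 4, 1, 3): 15 + 22 + 9 + 18 = 64
σ = (2, 4, 3, 1): 15 + 22 + 29 + (-4) = 62
σ = (3, 1, 2, 4): 22 + (-3) + 29 + (-9) = 39
σ = (3, 1, 4, 2): 22 + (-3) + 24 + 22 = 65
σ = (3, 2, 1, 4): 22 + 30 + 9 + (-9) = 52
σ = (3, 2, 4, 1): 22 + 30 + 24 + (-4) = 72
σ = (3, 4, 1, 2): 22 + 22 + 9 + 22 = 75
σ = (3, 4, 2, 1): 22 + 22 + 29 + (-4) = 69
σ = (4, 1, 2, 3): 16 + (-3) + 29 + 18 = 60
σ = (4, 1, 3, 2): 16 + (-3) + 29 + 22 = 64
σ = (4, 2, 1, 3): 16 + 30 + 9 + 18 = 73
σ = (4, 2, 3, 1): 16 + 30 + 29 + (-4) = 71
σ = (4, 3, 1, 2): 16 + 22 + 9 + 22 = 69
σ = (4, 3, 2, 1): 16 + 22 + 29 + (-4) = 63
Optimal value attained by: σ = (1, 4, 3, 2).
Answer: det⊕(G) = 103; verdict: NONSINGULAR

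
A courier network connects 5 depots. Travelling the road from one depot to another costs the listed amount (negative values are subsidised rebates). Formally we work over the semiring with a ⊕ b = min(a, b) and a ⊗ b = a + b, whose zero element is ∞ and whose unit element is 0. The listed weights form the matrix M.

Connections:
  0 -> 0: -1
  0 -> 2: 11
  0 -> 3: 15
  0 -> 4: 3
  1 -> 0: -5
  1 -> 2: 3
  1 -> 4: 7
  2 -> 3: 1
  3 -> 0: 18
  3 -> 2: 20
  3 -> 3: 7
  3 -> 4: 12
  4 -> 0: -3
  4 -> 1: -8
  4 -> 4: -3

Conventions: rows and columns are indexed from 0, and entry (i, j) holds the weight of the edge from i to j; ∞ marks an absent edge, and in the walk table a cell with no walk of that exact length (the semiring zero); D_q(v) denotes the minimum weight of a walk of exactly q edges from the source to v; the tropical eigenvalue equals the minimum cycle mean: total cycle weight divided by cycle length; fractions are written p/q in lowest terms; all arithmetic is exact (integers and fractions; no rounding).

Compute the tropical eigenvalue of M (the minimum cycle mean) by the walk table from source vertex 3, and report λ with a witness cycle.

q=0: [∞, ∞, ∞, 0, ∞]
q=1: [18, ∞, 20, 7, 12]
q=2: [9, 4, 27, 14, 9]
q=3: [-1, 1, 7, 21, 6]
q=4: [-4, -2, 4, 8, 2]
q=5: [-7, -6, 1, 5, -1]
Optimal cycle mean attained by: cycle 0->4->1->0, total 3 + (-8) + (-5), length 3.
Answer: λ = -10/3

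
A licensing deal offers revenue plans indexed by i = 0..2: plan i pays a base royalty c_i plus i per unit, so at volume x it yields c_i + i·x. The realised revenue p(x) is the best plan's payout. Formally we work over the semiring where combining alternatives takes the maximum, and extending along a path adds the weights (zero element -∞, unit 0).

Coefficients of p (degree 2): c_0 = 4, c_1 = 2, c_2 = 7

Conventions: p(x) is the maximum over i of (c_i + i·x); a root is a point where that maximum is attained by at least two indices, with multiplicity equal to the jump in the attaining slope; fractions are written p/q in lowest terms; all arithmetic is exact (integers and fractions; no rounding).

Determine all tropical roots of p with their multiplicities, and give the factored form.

hull edge (i=0, c=4) to (i=2, c=7): slope 3/2, span 2
Factored form: p(x) = 7 ⊗ (x ⊕ (-3/2)) ⊗ (x ⊕ (-3/2))
Answer: roots = -3/2 (mult 2)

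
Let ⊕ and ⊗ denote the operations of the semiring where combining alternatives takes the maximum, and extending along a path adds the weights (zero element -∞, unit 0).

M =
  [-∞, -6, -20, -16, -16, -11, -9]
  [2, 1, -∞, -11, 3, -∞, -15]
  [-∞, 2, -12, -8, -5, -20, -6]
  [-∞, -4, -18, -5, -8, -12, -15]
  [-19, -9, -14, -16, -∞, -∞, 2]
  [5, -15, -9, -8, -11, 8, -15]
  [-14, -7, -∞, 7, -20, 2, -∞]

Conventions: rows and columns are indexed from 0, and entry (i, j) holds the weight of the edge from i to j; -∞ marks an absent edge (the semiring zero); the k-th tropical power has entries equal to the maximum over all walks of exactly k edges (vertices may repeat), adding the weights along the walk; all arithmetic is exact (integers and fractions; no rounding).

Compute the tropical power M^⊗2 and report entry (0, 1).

M^⊗2:
  [-4, -5, -20, -2, -3, -3, -14]
  [3, 2, -11, -8, 4, -9, 5]
  [4, 3, -19, 1, 5, -4, -3]
  [-2, -3, -21, -8, -1, -4, -6]
  [-7, -5, -26, 9, -6, 4, -20]
  [13, -1, -1, 0, -3, 16, -4]
  [7, 3, -7, 2, -1, 10, -8]
Key observation: the optimum is the walk 0->1->1, with weight (-6) + 1 = -5.
Optimal value attained by: walk 0->1->1.
Answer: (M^⊗2)[0][1] = -5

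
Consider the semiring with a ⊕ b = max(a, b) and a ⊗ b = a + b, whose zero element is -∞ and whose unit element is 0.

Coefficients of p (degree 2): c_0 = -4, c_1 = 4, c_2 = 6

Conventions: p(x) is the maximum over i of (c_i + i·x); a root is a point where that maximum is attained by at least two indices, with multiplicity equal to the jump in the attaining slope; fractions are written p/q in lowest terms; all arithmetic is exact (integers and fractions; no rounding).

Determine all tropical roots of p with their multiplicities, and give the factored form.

hull edge (i=0, c=-4) to (i=1, c=4): slope 8, span 1
hull edge (i=1, c=4) to (i=2, c=6): slope 2, span 1
Factored form: p(x) = 6 ⊗ (x ⊕ (-8)) ⊗ (x ⊕ (-2))
Answer: roots = -8 (mult 1), -2 (mult 1)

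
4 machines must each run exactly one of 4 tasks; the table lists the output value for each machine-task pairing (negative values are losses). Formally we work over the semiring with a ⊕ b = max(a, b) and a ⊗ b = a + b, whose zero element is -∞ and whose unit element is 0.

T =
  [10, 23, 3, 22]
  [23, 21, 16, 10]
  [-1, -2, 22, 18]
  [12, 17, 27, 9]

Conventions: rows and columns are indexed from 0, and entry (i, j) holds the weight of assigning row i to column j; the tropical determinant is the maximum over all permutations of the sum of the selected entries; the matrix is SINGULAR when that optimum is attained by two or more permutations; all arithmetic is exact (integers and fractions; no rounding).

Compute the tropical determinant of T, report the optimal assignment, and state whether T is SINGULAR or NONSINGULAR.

σ = (0, 1, 2, 3): 10 + 21 + 22 + 9 = 62
σ = (0, 1, 3, 2): 10 + 21 + 18 + 27 = 76
σ = (0, 2, 1, 3): 10 + 16 + (-2) + 9 = 33
σ = (0, 2, 3, 1): 10 + 16 + 18 + 17 = 61
σ = (0, 3, 1, 2): 10 + 10 + (-2) + 27 = 45
σ = (0, 3, 2, 1): 10 + 10 + 22 + 17 = 59
σ = (1, 0, 2, 3): 23 + 23 + 22 + 9 = 77
σ = (1, 0, 3, 2): 23 + 23 + 18 + 27 = 91
σ = (1, 2, 0, 3): 23 + 16 + (-1) + 9 = 47
σ = (1, 2, 3, 0): 23 + 16 + 18 + 12 = 69
σ = (1, 3, 0, 2): 23 + 10 + (-1) + 27 = 59
σ = (1, 3, 2, 0): 23 + 10 + 22 + 12 = 67
σ = (2, 0, 1, 3): 3 + 23 + (-2) + 9 = 33
σ = (2, 0, 3, 1): 3 + 23 + 18 + 17 = 61
σ = (2, 1, 0, 3): 3 + 21 + (-1) + 9 = 32
σ = (2, 1, 3, 0): 3 + 21 + 18 + 12 = 54
σ = (2, 3, 0, 1): 3 + 10 + (-1) + 17 = 29
σ = (2, 3, 1, 0): 3 + 10 + (-2) + 12 = 23
σ = (3, 0, 1, 2): 22 + 23 + (-2) + 27 = 70
σ = (3, 0, 2, 1): 22 + 23 + 22 + 17 = 84
σ = (3, 1, 0, 2): 22 + 21 + (-1) + 27 = 69
σ = (3, 1, 2, 0): 22 + 21 + 22 + 12 = 77
σ = (3, 2, 0, 1): 22 + 16 + (-1) + 17 = 54
σ = (3, 2, 1, 0): 22 + 16 + (-2) + 12 = 48
Optimal value attained by: σ = (1, 0, 3, 2).
Answer: det⊕(T) = 91; verdict: NONSINGULAR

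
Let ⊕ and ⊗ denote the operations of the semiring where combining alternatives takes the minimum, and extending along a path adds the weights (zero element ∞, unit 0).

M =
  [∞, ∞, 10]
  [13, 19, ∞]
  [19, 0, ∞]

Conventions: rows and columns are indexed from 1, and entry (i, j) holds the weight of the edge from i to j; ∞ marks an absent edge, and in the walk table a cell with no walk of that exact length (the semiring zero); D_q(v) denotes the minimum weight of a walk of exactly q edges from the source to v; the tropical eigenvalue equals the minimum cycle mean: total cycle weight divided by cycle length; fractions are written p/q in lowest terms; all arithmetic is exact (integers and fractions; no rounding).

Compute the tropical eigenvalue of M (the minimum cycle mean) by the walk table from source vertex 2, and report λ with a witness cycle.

q=0: [∞, 0, ∞]
q=1: [13, 19, ∞]
q=2: [32, 38, 23]
q=3: [42, 23, 42]
Optimal cycle mean attained by: cycle 1->3->2->1, total 10 + 0 + 13, length 3.
Answer: λ = 23/3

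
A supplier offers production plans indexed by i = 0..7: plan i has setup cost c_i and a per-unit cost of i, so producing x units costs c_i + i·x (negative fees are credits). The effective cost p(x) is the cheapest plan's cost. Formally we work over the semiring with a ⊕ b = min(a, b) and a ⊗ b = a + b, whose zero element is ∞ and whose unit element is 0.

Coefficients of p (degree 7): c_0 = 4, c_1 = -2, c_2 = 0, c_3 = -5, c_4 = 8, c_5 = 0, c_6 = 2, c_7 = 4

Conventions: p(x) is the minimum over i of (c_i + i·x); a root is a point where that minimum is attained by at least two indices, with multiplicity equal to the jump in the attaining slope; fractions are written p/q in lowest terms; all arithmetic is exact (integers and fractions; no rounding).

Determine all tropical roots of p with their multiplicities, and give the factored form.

hull edge (i=0, c=4) to (i=1, c=-2): slope -6, span 1
hull edge (i=1, c=-2) to (i=3, c=-5): slope -3/2, span 2
hull edge (i=3, c=-5) to (i=7, c=4): slope 9/4, span 4
Factored form: p(x) = 4 ⊗ (x ⊕ (-9/4)) ⊗ (x ⊕ (-9/4)) ⊗ (x ⊕ (-9/4)) ⊗ (x ⊕ (-9/4)) ⊗ (x ⊕ 3/2) ⊗ (x ⊕ 3/2) ⊗ (x ⊕ 6)
Answer: roots = -9/4 (mult 4), 3/2 (mult 2), 6 (mult 1)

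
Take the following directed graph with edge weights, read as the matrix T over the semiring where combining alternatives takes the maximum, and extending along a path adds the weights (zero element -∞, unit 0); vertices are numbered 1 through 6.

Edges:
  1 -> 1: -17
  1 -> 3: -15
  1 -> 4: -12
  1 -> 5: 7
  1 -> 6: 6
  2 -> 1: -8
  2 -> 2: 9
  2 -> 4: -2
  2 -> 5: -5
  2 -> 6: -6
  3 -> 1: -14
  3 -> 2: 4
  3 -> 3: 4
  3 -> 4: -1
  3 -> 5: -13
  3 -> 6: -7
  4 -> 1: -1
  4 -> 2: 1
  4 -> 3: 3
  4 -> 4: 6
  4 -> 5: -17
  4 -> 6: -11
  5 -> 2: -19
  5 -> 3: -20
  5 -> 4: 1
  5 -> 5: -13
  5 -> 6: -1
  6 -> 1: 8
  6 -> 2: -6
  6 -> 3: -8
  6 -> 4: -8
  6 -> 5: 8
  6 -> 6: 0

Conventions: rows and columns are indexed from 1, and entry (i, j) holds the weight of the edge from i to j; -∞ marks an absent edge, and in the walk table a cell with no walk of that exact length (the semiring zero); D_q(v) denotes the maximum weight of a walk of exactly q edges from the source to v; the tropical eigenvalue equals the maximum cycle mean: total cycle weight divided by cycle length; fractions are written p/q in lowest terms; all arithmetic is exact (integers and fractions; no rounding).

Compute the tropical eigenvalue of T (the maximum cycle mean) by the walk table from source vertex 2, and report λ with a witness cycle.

q=0: [-∞, 0, -∞, -∞, -∞, -∞]
q=1: [-8, 9, -∞, -2, -5, -6]
q=2: [2, 18, 1, 7, 4, 3]
q=3: [11, 27, 10, 16, 13, 12]
q=4: [20, 36, 19, 25, 22, 21]
q=5: [29, 45, 28, 34, 31, 30]
q=6: [38, 54, 37, 43, 40, 39]
Optimal cycle mean attained by: cycle 2->2, total 9, length 1.
Answer: λ = 9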